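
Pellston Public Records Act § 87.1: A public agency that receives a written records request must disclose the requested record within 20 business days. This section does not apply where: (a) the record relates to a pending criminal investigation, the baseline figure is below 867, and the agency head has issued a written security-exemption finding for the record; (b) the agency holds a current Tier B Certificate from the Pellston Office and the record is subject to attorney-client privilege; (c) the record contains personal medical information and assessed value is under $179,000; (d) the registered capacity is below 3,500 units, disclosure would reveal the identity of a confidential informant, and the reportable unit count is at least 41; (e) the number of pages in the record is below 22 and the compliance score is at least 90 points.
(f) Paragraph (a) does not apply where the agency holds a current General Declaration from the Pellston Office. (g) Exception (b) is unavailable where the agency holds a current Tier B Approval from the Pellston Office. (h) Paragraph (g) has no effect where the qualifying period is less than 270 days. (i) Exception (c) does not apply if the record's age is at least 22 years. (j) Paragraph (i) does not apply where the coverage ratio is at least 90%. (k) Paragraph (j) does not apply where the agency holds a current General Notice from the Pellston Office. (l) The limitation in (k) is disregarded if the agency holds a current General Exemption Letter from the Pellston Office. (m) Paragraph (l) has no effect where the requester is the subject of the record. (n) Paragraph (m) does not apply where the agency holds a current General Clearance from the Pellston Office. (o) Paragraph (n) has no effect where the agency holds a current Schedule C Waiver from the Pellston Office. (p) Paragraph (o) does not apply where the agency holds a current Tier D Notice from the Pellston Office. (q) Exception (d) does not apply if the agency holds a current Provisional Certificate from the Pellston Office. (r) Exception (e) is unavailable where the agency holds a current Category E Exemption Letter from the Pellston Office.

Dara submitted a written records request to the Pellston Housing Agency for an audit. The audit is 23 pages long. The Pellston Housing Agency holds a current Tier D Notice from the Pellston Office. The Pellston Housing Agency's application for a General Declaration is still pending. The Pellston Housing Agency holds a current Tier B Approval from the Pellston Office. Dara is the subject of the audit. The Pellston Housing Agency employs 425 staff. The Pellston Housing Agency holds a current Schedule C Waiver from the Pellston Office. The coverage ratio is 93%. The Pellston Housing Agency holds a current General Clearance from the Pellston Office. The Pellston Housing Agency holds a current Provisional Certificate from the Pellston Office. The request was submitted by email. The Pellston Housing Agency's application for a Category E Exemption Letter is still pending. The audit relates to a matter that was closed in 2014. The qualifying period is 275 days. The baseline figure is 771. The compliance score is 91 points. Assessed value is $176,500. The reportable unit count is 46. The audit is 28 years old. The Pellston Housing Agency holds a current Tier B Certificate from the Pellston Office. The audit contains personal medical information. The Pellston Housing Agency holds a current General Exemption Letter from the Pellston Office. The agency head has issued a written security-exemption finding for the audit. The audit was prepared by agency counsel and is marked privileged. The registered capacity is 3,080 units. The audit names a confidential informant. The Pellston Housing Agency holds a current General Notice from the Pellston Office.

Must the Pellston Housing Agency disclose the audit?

No — exception (c) applies; the Pellston Housing Agency is not required to disclose the audit.

Exception (a) does not apply: the audit relates to a closed matter.
All of (b)'s requirements are met (a current Tier B Certificate is held; the audit is privileged). However, paragraphs (g)–(h) must be considered: (g) is engaged — a current Tier B Approval is held. (h) does not operate here (the qualifying period is 275 days, not less than 270 days), so (g) stands. (b) is therefore removed.
Exception (c) is satisfied on its face — the audit contains personal medical information; assessed value is $176,500, under the $179,000 limit. Applying paragraphs (i)–(p): (i) is triggered (the record's age is 28 years, meeting the 22 years threshold), but is overridden by (j): (j) operates — the coverage ratio is 93%, meeting the 90% threshold. (k) is engaged (a current General Notice is held), but is itself disapplied by (l): (l) operates against (k): a current General Exemption Letter is held. (m) would limit (l) — Dara is the subject of the audit — but (n) sets (m) aside: (n) operates — a current General Clearance is held. (o) would limit (n) — a current Schedule C Waiver is held — but (p) sets (o) aside: (p) operates against (o): a current Tier D Notice is held. So (c) applies.
Exception (d) is satisfied on its face — the registered capacity is 3,080 units, below the 3,500 units limit; the audit names a confidential informant; the reportable unit count is 46, meeting the 41 threshold. But applying paragraph (q): (q) operates against (d): a current Provisional Certificate is held. (d) is therefore removed.
Exception (e) fails — the number of pages in the record is 23, not below 22.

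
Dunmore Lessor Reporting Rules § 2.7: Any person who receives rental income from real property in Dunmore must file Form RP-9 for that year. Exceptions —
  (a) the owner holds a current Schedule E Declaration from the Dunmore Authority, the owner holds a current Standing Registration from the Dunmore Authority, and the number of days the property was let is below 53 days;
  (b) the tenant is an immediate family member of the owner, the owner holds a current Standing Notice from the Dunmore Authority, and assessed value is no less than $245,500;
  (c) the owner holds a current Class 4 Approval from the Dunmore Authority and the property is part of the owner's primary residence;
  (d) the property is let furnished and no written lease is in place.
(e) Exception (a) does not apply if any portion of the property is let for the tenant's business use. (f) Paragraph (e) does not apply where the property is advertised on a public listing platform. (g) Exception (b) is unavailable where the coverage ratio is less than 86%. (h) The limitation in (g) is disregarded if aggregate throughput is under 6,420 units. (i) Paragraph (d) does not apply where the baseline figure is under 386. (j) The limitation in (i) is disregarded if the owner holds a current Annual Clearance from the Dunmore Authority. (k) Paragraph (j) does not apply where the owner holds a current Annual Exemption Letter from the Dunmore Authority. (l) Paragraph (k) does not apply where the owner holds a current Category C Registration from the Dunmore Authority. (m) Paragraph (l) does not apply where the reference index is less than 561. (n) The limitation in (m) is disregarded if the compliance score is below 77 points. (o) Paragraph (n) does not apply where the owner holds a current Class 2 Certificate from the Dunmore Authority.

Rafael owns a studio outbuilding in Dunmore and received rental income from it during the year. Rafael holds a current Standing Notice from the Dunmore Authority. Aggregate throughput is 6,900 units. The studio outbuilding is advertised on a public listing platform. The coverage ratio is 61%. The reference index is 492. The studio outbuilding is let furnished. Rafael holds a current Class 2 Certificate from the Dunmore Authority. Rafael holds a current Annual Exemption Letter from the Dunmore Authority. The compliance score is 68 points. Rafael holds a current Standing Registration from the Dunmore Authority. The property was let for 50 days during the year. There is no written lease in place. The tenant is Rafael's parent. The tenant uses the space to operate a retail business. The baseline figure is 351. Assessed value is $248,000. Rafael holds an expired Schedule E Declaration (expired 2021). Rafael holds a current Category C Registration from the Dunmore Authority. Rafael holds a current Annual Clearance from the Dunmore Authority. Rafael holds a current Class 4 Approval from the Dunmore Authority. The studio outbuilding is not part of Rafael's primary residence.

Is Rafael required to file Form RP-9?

Yes — Rafael must file Form RP-9.

Exception (a) fails — the Schedule E Declaration is not current.
Exception (b)'s conditions are all satisfied: the tenant is an immediate family member; a current Standing Notice is held; assessed value is $248,000, meeting the $245,500 threshold. Turning to paragraphs (g)–(h): (g) applies — the coverage ratio is 61%, less than the 86% limit. (h) is inapplicable (aggregate throughput is 6,900 units, not under 6,420 units), so (g) stands. Exception (b) does not apply.
Exception (c) requires that the property is part of the owner's primary residence; but the studio outbuilding is not part of the primary residence, so (c) is unavailable.
Exception (d): the property is let furnished; there is no written lease — every condition holds. However, paragraphs (i)–(o) must be considered: (i) operates — the baseline figure is 351, under the 386 limit. (j) would limit (i) — a current Annual Clearance is held — but (k) sets (j) aside: (k) is triggered — a current Annual Exemption Letter is held. (l) is engaged (a current Category C Registration is held), but is itself disapplied by (m): (m) applies — the reference index is 492, less than the 561 limit. (n) applies (the compliance score is 68 points, below the 77 points limit), but yields to (o): (o) operates against (n): a current Class 2 Certificate is held. (d) is therefore removed.
No exception applies. The general rule governs.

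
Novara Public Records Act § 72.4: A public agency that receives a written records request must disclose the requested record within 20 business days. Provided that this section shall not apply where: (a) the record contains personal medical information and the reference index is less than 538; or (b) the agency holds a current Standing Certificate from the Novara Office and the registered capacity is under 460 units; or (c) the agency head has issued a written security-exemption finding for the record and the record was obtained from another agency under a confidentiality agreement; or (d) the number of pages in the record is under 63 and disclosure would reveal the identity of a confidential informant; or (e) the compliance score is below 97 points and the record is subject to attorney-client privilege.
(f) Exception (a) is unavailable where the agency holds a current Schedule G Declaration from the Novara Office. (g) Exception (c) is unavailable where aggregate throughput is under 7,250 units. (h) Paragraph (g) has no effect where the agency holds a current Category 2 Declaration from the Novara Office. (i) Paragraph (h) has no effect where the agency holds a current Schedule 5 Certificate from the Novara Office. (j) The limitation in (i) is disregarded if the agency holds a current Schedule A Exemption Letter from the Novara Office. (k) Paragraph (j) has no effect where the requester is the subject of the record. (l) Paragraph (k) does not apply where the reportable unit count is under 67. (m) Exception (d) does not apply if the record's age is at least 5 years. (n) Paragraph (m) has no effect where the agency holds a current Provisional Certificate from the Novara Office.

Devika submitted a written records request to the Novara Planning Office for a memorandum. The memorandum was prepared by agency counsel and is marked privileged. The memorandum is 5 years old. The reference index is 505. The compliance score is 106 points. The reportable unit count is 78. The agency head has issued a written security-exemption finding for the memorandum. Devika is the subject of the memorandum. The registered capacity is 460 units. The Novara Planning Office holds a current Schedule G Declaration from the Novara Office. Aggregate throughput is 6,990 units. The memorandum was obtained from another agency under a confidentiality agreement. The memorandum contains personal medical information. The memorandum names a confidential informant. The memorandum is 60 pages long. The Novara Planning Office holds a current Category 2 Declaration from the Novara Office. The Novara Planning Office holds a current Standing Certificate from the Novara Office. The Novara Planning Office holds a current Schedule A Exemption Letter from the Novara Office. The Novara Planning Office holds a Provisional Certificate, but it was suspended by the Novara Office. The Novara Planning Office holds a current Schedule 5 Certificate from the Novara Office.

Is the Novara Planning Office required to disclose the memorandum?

Yes — the Novara Planning Office must disclose the memorandum.

Exception (a)'s conditions are all satisfied: the memorandum contains personal medical information; the reference index is 505, less than the 538 limit. But applying paragraph (f): (f) is triggered — a current Schedule G Declaration is held. Exception (a) does not apply.
Exception (b) requires that the registered capacity is under 460 units; but the registered capacity is 460 units, not under 460 units, so (b) is unavailable.
Exception (c)'s conditions are all satisfied: a written security-exemption finding has been issued; the memorandum was obtained under a confidentiality agreement. But: (g) applies — aggregate throughput is 6,990 units, under the 7,250 units limit. (h) is triggered (a current Category 2 Declaration is held), but is overridden by (i): (i) operates against (h): a current Schedule 5 Certificate is held. (j) operates (a current Schedule A Exemption Letter is held), but is set aside by (k): (k) applies — Devika is the subject of the memorandum. (l), which would lift (k), is inapplicable — the reportable unit count is 78, not under 67. Exception (c) does not apply.
Exception (d)'s conditions are all satisfied: the number of pages in the record is 60, under the 63 limit; the memorandum names a confidential informant. But applying paragraphs (m)–(n): (m) applies — the record's age is 5 years, meeting the 5 years threshold. (n) is not triggered (no current Provisional Certificate is held), so (m) stands. Exception (d) does not apply.
Exception (e) fails — the compliance score is 106 points, not below 97 points.
No exception is made out. the Novara Planning Office falls within the general rule.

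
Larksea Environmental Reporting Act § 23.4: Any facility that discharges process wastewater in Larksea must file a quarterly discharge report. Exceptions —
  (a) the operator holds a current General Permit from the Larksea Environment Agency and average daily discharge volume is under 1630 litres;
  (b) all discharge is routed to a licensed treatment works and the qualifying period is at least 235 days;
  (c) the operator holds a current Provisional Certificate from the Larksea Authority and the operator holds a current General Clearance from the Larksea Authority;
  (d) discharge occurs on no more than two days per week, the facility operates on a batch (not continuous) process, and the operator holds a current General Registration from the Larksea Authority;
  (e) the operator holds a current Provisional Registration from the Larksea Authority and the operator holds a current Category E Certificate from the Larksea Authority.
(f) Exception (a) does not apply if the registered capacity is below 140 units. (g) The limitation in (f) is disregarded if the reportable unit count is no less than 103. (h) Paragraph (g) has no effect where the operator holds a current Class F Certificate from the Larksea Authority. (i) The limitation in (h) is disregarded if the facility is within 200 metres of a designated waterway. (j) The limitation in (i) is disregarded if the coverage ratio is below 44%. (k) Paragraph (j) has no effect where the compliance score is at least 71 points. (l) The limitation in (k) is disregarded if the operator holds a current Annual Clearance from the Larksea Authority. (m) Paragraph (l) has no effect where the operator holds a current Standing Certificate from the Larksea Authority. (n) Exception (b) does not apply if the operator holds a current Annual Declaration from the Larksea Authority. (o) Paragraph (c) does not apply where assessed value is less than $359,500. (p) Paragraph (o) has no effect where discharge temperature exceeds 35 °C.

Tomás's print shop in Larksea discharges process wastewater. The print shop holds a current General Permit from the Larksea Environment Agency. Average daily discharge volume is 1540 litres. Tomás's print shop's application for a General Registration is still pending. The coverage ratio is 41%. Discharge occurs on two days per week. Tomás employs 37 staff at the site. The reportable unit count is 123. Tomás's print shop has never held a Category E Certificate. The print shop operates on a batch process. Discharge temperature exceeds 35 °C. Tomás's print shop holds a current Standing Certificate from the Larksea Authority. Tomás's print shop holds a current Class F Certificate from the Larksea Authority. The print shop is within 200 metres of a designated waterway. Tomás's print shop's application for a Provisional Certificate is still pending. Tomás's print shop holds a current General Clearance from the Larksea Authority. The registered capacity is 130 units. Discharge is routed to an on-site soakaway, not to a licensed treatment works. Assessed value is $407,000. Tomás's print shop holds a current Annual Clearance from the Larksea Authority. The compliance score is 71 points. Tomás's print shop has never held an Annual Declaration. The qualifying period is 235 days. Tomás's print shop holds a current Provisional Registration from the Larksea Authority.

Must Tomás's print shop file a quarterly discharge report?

Exception (a)'s conditions are all satisfied: a current General Permit is held; average daily discharge volume is 1540 litres, under the 1630 litres limit. Considering the limiting provisions: (f) would limit (a) — the registered capacity is 130 units, below the 140 units limit — but (g) sets (f) aside: (g) operates against (f): the reportable unit count is 123, meeting the 103 threshold. (h) would limit (g) — a current Class F Certificate is held — but (i) sets (h) aside: (i) operates against (h): the print shop is within 200 m of a designated waterway. (j) is triggered (the coverage ratio is 41%, below the 44% limit), but is displaced by (k): (k) operates against (j): the compliance score is 71 points, meeting the 71 points threshold. (l) would limit (k) — a current Annual Clearance is held — but (m) sets (l) aside: (m) applies — a current Standing Certificate is held. So (a) applies.
Exception (b) fails — discharge is not routed to a licensed treatment works.
Exception (c) requires that the operator holds a current Provisional Certificate from the Larksea Authority; but there is no Provisional Certificate in force, so (c) is unavailable.
Exception (d) requires that the operator holds a current General Registration from the Larksea Authority; but the General Registration is not current, so (d) is unavailable.
Exception (e) does not apply: the Category E Certificate is not current.

No — exception (a) applies; Tomás's print shop is not required to file a quarterly discharge report.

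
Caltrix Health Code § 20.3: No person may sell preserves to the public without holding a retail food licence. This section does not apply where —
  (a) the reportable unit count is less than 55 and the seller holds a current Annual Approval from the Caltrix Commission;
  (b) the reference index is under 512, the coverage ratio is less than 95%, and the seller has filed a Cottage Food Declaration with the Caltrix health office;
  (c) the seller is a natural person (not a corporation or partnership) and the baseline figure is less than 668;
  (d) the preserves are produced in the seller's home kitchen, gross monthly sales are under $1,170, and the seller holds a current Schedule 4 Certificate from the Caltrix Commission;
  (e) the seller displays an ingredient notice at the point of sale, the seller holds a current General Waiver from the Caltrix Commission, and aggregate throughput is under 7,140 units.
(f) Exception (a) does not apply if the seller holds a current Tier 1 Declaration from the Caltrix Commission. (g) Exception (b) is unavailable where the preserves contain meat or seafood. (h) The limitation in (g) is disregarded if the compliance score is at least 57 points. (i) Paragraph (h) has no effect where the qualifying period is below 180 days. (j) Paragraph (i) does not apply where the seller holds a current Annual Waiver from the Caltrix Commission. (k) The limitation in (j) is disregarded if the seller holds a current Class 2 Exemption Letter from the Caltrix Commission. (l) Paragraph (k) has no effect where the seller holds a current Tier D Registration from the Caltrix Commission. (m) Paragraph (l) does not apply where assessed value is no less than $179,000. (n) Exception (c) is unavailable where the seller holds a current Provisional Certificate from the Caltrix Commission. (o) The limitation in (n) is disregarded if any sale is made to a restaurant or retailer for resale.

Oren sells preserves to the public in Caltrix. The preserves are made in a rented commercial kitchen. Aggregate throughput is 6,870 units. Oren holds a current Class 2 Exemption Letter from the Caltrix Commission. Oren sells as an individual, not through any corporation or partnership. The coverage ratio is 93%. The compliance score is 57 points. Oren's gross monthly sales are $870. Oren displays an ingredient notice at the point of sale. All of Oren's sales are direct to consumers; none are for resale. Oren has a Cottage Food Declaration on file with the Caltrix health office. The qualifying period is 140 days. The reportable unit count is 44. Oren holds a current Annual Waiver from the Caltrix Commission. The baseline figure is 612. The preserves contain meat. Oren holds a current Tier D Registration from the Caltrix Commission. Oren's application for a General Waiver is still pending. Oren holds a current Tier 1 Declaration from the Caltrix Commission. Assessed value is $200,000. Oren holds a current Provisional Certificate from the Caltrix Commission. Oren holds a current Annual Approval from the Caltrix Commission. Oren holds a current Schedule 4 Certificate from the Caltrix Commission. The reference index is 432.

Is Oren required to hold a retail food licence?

Yes — Oren must hold a retail food licence.

All of (a)'s requirements are met (the reportable unit count is 44, less than the 55 limit; a current Annual Approval is held). But: (f) operates — a current Tier 1 Declaration is held. (a) is therefore removed.
Exception (b) is satisfied on its face — the reference index is 432, under the 512 limit; the coverage ratio is 93%, less than the 95% limit; a Cottage Food Declaration is on file. However, paragraphs (g)–(m) must be considered: (g) operates against (b): the preserves contain meat. (h) is engaged (the compliance score is 57 points, meeting the 57 points threshold), but is overridden by (i): (i) applies — the qualifying period is 140 days, below the 180 days limit. (j) applies (a current Annual Waiver is held), but yields to (k): (k) is engaged — a current Class 2 Exemption Letter is held. (l) is engaged (a current Tier D Registration is held), but is set aside by (m): (m) is engaged — assessed value is $200,000, meeting the $179,000 threshold. Exception (b) does not apply.
All of (c)'s requirements are met (the seller is a natural person; the baseline figure is 612, less than the 668 limit). But applying paragraphs (n)–(o): (n) is triggered — a current Provisional Certificate is held. (o), which would lift (n), is inapplicable — no sales are for resale. (c) is therefore removed.
Exception (d) fails — the preserves are made in a commercial kitchen, not a home kitchen.
Exception (e) fails — there is no General Waiver in force.
None of the exceptions is available; § 20.3 applies in full.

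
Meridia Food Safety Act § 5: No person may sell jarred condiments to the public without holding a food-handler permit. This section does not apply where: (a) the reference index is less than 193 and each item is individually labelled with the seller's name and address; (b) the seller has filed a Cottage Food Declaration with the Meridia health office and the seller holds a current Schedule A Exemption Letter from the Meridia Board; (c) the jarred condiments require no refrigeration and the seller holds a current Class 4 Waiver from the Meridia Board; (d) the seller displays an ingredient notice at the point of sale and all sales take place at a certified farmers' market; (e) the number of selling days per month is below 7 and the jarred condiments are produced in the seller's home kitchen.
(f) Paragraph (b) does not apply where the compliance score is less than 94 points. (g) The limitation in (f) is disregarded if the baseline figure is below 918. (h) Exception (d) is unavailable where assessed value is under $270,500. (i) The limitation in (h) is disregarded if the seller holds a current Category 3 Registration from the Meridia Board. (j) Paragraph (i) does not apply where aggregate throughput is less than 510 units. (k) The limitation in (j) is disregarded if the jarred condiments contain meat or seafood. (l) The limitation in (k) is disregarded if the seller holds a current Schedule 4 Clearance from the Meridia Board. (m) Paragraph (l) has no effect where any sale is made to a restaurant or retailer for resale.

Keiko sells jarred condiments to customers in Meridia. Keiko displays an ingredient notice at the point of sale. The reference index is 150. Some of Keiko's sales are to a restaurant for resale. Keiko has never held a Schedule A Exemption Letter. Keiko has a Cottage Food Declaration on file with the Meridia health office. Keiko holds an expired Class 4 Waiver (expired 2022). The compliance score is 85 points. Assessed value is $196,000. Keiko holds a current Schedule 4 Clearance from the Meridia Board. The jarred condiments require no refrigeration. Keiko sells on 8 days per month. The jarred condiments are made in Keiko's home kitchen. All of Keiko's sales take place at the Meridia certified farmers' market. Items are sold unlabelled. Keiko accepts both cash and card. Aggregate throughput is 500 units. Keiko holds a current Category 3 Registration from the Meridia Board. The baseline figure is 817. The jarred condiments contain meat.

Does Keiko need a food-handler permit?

Exception (a) requires that each item is individually labelled with the seller's name and address; but items are sold unlabelled, so (a) is unavailable.
Exception (b) does not apply: no current Schedule A Exemption Letter is held.
Exception (c) requires that the seller holds a current Class 4 Waiver from the Meridia Board; but no current Class 4 Waiver is held, so (c) is unavailable.
Exception (d): an ingredient notice is displayed; all sales are at a certified farmers' market — every condition holds. Applying paragraphs (h)–(m): (h) would limit (d) — assessed value is $196,000, under the $270,500 limit — but (i) sets (h) aside: (i) operates against (h): a current Category 3 Registration is held. (j) would limit (i) — aggregate throughput is 500 units, less than the 510 units limit — but (k) sets (j) aside: (k) applies — the jarred condiments contain meat. (l) is engaged (a current Schedule 4 Clearance is held), but is displaced by (m): (m) operates against (l): some sales are to a restaurant for resale. So (d) applies.
Exception (e) requires that the number of selling days per month is below 7; but the number of selling days per month is 8, not below 7, so (e) is unavailable.

No — exception (d) applies; Keiko is not required to hold a food-handler permit.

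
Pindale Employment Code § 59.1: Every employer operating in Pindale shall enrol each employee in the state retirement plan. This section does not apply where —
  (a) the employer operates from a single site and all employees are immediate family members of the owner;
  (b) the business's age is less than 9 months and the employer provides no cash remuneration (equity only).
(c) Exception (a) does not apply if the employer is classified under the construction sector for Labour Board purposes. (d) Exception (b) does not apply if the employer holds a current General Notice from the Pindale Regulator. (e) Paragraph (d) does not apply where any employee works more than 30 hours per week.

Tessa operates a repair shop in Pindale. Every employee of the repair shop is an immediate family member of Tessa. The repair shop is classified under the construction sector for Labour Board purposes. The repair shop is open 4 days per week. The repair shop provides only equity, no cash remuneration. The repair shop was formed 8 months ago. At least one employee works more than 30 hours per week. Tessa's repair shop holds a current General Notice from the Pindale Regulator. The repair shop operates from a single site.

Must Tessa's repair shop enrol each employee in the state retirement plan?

Exception (a): the employer operates from a single site; every employee is an immediate family member — every condition holds. But applying paragraph (c): (c) operates against (a): the repair shop is classified under the construction sector. (a) is therefore removed.
All of (b)'s requirements are met (the business's age is 8 months, less than the 9 months limit; remuneration is equity-only). Applying paragraphs (d)–(e): (d) would limit (b) — a current General Notice is held — but (e) sets (d) aside: (e) operates against (d): at least one employee exceeds 30 hours/week. So (b) applies.

No — exception (b) applies; Tessa's repair shop is not required to enrol each employee in the state retirement plan.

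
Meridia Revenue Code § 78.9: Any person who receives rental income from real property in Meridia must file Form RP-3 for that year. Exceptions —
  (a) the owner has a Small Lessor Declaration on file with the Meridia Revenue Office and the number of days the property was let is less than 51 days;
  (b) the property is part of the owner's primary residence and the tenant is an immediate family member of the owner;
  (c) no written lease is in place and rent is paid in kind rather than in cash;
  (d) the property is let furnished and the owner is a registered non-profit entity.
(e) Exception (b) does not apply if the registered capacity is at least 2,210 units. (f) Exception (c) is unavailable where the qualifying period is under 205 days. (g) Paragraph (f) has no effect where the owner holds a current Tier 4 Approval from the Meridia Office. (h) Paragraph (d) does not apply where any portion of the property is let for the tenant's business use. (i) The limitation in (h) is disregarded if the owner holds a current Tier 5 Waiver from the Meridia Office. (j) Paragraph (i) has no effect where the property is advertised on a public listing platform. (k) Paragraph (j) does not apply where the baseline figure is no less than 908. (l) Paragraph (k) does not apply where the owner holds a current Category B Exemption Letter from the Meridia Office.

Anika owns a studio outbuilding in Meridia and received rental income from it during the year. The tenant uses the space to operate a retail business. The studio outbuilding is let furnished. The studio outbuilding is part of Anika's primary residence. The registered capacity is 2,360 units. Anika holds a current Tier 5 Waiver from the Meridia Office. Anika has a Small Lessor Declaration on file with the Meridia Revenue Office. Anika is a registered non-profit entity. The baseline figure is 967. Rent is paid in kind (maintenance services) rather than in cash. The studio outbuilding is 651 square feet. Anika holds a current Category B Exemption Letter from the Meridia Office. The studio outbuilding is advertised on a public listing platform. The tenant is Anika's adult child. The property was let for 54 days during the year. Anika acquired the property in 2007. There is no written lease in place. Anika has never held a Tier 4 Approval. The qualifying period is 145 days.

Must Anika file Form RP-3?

Exception (a) requires that the number of days the property was let is less than 51 days; but the number of days the property was let is 54 days, not less than 51 days, so (a) is unavailable.
Exception (b)'s conditions are all satisfied: the studio outbuilding is part of the primary residence; the tenant is an immediate family member. However, paragraph (e) must be considered: (e) operates against (b): the registered capacity is 2,360 units, meeting the 2,210 units threshold. Exception (b) does not apply.
All of (c)'s requirements are met (there is no written lease; rent is paid in kind). But: (f) operates against (c): the qualifying period is 145 days, under the 205 days limit. (g) is not engaged (the Tier 4 Approval is not current), so (f) stands. (c) is therefore removed.
All of (d)'s requirements are met (the property is let furnished; Anika is a registered non-profit). However, paragraphs (h)–(l) must be considered: (h) operates — the space is let for business use. (i) is engaged (a current Tier 5 Waiver is held), but yields to (j): (j) applies — the property is publicly advertised. (k) would limit (j) — the baseline figure is 967, meeting the 908 threshold — but (l) sets (k) aside: (l) is triggered — a current Category B Exemption Letter is held. Exception (d) does not apply.
No exception applies. The general rule governs.

Yes — Anika must file Form RP-3.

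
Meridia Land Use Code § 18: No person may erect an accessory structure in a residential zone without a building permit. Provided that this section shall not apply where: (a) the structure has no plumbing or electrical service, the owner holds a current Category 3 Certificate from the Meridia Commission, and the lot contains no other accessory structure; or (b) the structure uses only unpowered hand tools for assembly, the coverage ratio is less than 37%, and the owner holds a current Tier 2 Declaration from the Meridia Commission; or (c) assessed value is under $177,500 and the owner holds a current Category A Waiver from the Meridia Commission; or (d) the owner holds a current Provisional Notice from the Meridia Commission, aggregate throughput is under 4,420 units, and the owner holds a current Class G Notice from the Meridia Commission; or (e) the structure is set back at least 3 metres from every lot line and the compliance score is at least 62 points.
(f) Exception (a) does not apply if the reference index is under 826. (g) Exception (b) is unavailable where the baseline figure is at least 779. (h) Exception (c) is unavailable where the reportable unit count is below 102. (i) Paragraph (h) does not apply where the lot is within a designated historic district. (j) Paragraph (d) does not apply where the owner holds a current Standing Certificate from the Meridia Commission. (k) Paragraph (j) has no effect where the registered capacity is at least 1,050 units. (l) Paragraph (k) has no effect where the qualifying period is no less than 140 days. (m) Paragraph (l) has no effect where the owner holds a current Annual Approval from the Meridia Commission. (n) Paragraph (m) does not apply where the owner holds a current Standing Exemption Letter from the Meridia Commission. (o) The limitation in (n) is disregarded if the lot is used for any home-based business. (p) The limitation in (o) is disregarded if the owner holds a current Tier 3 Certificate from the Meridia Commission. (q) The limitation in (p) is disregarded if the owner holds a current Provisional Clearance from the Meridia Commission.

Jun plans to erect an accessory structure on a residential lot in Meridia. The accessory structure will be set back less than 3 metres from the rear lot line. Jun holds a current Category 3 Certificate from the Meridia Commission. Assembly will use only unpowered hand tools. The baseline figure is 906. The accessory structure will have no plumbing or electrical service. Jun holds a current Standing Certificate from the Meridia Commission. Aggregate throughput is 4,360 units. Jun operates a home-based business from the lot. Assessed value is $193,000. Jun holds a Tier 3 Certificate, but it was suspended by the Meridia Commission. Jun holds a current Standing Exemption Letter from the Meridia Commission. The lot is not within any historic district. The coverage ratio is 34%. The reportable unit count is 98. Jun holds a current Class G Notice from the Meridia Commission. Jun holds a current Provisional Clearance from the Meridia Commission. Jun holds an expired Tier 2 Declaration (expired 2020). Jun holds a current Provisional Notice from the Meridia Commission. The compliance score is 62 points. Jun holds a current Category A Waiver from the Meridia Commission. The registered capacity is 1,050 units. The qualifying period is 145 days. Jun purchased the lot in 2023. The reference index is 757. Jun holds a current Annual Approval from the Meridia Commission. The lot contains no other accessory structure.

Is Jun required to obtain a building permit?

No — exception (d) applies; Jun does not need a building permit.

Exception (a) is satisfied on its face — there is no plumbing or electrical service; a current Category 3 Certificate is held; the lot has no other accessory structure. However, paragraph (f) must be considered: (f) operates against (a): the reference index is 757, under the 826 limit. Exception (a) does not apply.
Exception (b) requires that the owner holds a current Tier 2 Declaration from the Meridia Commission; but the Tier 2 Declaration is not current, so (b) is unavailable.
Exception (c) fails — assessed value is $193,000, not under $177,500.
All of (d)'s requirements are met (a current Provisional Notice is held; aggregate throughput is 4,360 units, under the 4,420 units limit; a current Class G Notice is held). Applying paragraphs (j)–(q): (j) would limit (d) — a current Standing Certificate is held — but (k) sets (j) aside: (k) operates against (j): the registered capacity is 1,050 units, meeting the 1,050 units threshold. (l) would limit (k) — the qualifying period is 145 days, meeting the 140 days threshold — but (m) sets (l) aside: (m) operates against (l): a current Annual Approval is held. (n) is engaged (a current Standing Exemption Letter is held), but is itself disapplied by (o): (o) applies — a home-based business operates on the lot. (p), which would lift (o), does not operate here — no current Tier 3 Certificate is held. Exception (d) stands.
Exception (e) fails — the rear setback is under 3 m.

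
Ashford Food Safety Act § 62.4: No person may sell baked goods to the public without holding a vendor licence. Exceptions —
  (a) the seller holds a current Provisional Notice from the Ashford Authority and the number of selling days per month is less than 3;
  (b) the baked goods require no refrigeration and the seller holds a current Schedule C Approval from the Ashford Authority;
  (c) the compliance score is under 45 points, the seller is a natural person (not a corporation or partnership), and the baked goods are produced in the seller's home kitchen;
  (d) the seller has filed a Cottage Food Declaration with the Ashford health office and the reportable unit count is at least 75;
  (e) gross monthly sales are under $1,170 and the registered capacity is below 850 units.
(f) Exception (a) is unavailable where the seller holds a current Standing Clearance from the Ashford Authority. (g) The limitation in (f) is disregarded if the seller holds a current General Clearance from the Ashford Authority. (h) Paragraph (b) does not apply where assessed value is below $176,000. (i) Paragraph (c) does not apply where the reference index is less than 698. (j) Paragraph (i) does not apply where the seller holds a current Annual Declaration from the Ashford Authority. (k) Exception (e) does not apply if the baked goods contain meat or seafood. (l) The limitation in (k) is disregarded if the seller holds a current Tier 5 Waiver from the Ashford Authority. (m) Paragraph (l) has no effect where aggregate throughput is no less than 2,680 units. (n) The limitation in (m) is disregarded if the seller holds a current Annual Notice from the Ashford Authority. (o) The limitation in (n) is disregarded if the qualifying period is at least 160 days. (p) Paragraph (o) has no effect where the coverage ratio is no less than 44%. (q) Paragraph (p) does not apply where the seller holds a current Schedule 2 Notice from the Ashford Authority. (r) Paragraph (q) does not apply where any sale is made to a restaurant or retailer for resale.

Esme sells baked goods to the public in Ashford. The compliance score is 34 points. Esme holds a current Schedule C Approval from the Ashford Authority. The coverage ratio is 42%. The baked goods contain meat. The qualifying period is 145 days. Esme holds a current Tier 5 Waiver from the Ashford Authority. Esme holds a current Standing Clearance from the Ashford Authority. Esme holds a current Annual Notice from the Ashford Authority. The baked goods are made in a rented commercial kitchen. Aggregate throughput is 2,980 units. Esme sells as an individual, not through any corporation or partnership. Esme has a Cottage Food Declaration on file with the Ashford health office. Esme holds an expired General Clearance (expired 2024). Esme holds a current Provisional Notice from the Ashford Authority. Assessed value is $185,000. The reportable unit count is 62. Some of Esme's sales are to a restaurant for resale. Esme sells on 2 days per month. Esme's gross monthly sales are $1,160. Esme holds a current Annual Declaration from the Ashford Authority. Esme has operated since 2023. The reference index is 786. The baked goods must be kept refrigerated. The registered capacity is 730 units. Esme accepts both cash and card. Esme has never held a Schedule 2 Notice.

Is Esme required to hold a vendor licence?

Exception (a): a current Provisional Notice is held; the number of selling days per month is 2, less than the 3 limit — every condition holds. But: (f) operates against (a): a current Standing Clearance is held. (g) is not triggered (there is no General Clearance in force), so (f) stands. So (a) is unavailable.
Exception (b) requires that the baked goods require no refrigeration; but the baked goods require refrigeration, so (b) is unavailable.
Exception (c) fails — the baked goods are made in a commercial kitchen, not a home kitchen.
Exception (d) does not apply: the reportable unit count is 62, short of 75.
Exception (e): gross monthly sales are $1,160, under the $1,170 limit; the registered capacity is 730 units, below the 850 units limit — every condition holds. Applying paragraphs (k)–(r): (k) operates (the baked goods contain meat), but is overridden by (l): (l) operates against (k): a current Tier 5 Waiver is held. (m) would limit (l) — aggregate throughput is 2,980 units, meeting the 2,680 units threshold — but (n) sets (m) aside: (n) operates against (m): a current Annual Notice is held. (o), which would lift (n), is not engaged — the qualifying period is 145 days, short of 160 days. (e) remains available.

No — exception (e) applies; Esme is not required to hold a vendor licence.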